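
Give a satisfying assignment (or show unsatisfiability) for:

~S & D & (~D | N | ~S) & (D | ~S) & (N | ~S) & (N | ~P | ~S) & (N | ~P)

S=F; D=T; N=F; P=F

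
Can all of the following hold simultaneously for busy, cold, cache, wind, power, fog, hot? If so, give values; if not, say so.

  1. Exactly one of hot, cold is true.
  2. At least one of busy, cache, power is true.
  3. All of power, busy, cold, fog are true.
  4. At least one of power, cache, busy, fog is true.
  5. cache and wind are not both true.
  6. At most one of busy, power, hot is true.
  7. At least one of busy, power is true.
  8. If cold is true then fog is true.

The formula is unsatisfiable.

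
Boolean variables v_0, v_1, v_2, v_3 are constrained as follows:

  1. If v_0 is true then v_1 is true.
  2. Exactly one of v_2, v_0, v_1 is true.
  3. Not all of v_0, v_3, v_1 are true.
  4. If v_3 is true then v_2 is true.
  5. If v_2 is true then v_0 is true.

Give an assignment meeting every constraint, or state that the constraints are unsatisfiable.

v_0 = False, v_1 = True, v_2 = False, v_3 = False

  (1) v_0=F ⇒ v_1: vacuous ✓
  (2) {v_2, v_0, v_1}: 1 true — exactly one ✓
  (3) {v_0, v_3, v_1}: 1/3 true — not all ✓
  (4) v_3=F ⇒ v_2: vacuous ✓
  (5) v_2=F ⇒ v_0: vacuous ✓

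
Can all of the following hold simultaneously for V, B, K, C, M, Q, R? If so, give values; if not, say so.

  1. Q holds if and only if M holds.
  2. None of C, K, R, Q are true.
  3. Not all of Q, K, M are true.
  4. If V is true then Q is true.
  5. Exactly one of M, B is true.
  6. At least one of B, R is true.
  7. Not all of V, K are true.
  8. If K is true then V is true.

V=F, B=T, K=F, C=F, M=F, Q=F, R=F

  (1) Q=F, M=F — same ✓
  (2) {C, K, R, Q}: 0 true — none ✓
  (3) {Q, K, M}: 0/3 true — not all ✓
  (4) V=F ⇒ Q: vacuous ✓
  (5) {M, B}: 1 true — exactly one ✓
  (6) {B, R}: 1 true — at least one ✓
  (7) {V, K}: 0/2 true — not all ✓
  (8) K=F ⇒ V: vacuous ✓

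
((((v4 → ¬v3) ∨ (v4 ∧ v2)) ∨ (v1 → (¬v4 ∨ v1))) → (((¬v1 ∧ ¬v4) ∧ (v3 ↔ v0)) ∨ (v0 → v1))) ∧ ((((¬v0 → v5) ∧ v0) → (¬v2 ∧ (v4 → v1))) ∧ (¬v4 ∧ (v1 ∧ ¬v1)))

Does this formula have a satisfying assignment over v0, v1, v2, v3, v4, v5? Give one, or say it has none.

Case v1 = True: the conjunct ¬v1 is False.
Case v1 = False: the conjunct v1 is False.
Both cases fail — unsatisfiable.

No satisfying assignment exists.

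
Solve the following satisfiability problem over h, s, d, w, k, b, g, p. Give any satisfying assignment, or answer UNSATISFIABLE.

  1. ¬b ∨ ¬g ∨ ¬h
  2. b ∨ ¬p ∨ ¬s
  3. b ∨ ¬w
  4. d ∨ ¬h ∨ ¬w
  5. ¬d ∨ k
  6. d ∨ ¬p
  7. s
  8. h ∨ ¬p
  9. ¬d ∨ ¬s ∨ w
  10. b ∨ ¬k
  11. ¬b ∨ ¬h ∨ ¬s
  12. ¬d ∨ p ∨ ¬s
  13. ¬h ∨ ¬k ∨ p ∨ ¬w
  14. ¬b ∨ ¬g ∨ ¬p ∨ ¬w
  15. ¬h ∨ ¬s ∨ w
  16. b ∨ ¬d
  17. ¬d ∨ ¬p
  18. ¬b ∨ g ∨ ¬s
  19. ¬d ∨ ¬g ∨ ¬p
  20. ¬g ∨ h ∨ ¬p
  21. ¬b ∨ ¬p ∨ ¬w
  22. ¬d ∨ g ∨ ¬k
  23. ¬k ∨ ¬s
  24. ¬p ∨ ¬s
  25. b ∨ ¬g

Unit clause (s) forces s = True.
In (¬k ∨ ¬s) only ¬k is left, so k = False.
In (¬p ∨ ¬s) only ¬p is left, so p = False.
In (¬d ∨ k) only ¬d is left, so d = False.
Try h = True:
  (d ∨ ¬h ∨ ¬w) forces w = False.
  clause (¬h ∨ ¬s ∨ w) is falsified — backtrack.
So h = False.
Set w = False.
Set b = False.
  then (b ∨ ¬g) forces g = False.
All clauses satisfied.

h=F; s=T; d=F; w=F; k=F; b=F; g=F; p=F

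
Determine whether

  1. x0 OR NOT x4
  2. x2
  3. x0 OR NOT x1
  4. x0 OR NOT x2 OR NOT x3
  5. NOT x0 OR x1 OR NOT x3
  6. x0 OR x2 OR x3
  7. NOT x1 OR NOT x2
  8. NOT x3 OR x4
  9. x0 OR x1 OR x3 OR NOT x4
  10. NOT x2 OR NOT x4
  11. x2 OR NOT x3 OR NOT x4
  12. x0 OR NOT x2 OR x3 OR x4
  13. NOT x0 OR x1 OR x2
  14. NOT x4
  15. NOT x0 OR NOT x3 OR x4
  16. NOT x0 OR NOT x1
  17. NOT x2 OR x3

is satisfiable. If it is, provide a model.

Case x2 = True:
  (NOT x1 OR NOT x2) forces x1 = False.
  (NOT x2 OR NOT x4) forces x4 = False.
  (NOT x3 OR x4) forces x3 = False.
  Clause (NOT x2 OR x3) is falsified — contradiction.
Case x2 = False:
  Clause (x2) is falsified — contradiction.
Both cases fail, so the formula is unsatisfiable.

Unsatisfiable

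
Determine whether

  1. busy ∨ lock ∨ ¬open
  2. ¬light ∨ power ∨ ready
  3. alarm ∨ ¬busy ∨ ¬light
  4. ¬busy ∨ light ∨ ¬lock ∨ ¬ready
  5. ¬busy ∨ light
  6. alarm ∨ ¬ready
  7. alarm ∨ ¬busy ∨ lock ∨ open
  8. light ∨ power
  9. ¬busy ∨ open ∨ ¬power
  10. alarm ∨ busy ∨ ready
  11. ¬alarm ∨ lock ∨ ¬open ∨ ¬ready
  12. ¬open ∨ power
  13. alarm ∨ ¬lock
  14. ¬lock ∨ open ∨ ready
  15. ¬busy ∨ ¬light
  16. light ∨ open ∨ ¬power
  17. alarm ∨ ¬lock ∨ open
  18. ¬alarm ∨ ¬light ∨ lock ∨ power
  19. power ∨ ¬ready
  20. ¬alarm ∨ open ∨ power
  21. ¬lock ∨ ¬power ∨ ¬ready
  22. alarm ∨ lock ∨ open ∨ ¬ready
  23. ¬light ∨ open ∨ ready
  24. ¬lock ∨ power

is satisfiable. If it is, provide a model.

open = False, power = True, ready = True, alarm = True, light = True, lock = False, busy = False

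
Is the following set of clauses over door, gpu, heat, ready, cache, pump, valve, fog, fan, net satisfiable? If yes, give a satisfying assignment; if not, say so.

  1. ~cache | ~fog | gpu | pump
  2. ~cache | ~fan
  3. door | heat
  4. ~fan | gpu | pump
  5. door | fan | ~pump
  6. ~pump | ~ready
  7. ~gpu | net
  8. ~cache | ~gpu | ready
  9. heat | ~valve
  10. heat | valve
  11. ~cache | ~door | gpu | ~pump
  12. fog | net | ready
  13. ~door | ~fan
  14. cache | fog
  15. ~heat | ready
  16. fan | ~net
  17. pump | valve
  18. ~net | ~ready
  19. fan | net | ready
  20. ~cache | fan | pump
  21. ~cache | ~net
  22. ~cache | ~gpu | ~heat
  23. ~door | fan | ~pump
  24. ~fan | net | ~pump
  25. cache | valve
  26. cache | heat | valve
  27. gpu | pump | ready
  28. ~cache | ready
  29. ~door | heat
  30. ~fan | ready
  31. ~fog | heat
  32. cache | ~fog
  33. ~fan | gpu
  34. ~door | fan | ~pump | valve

The formula is unsatisfiable.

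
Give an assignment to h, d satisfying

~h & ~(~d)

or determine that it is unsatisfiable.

h = False, d = True

  ~h = True
  ~(~d) = True
    ~d = False
Both conjuncts True, so the formula holds.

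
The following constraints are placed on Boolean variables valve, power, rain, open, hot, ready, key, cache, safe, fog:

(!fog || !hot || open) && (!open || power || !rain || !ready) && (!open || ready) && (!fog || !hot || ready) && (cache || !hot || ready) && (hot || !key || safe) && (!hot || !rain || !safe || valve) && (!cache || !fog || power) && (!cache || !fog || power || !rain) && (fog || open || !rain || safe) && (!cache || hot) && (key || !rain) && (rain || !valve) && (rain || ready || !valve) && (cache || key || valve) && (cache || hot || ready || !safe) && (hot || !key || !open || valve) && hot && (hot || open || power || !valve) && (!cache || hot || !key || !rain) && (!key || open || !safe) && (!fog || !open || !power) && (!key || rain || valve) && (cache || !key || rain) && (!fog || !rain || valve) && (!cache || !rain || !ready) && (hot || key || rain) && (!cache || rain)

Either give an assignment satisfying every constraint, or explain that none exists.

valve: True; power: True; rain: True; open: True; hot: True; ready: True; key: True; cache: False; safe: True; fog: False

Unit clause (hot) forces hot = True.
Set valve = True.
  then (rain || !valve) forces rain = True.
  then (key || !rain) forces key = True.
Set power = True.
Try open = False:
  (!fog || !hot || open) forces fog = False.
  (fog || open || !rain || safe) forces safe = True.
  clause (!key || open || !safe) is falsified — backtrack.
So open = True.
  then (!open || ready) forces ready = True.
  then (!fog || !open || !power) forces fog = False.
  then (!cache || !rain || !ready) forces cache = False.
Set safe = True.
All clauses satisfied.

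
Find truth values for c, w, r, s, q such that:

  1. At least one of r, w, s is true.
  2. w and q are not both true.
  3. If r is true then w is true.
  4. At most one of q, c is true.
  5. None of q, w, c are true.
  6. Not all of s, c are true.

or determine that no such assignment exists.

c = False; w = False; r = False; s = True; q = False

  (1) {r, w, s}: 1 true — at least one ✓
  (2) w=F, q=F — not both ✓
  (3) r=F ⇒ w: vacuous ✓
  (4) {q, c}: 0 true — at most one ✓
  (5) {q, w, c}: 0 true — none ✓
  (6) {s, c}: 1/2 true — not all ✓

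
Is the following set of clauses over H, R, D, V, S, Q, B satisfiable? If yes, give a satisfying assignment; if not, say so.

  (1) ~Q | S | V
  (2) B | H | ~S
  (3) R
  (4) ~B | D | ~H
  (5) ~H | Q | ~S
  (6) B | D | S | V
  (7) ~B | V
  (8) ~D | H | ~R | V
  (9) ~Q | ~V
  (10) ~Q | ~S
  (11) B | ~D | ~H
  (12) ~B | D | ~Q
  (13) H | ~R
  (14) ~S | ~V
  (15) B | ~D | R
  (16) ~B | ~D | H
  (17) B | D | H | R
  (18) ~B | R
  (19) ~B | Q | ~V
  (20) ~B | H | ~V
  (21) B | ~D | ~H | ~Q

Unit clause (R) forces R = True.
In (H | ~R) only H is left, so H = True.
Set D = False.
  then (~B | D | ~H) forces B = False.
Set V = True.
  then (~Q | ~V) forces Q = False.
  then (~S | ~V) forces S = False.
All clauses satisfied.

H = True, R = True, D = False, V = True, S = False, Q = False, B = False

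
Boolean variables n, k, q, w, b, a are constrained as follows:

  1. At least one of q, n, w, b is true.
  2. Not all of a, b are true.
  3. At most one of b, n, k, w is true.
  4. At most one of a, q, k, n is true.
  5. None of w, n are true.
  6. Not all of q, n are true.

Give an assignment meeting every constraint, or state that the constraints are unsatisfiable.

n = False, k = False, q = True, w = False, b = True, a = False

  (1) {q, n, w, b}: 2 true — at least one ✓
  (2) {a, b}: 1/2 true — not all ✓
  (3) {b, n, k, w}: 1 true — at most one ✓
  (4) {a, q, k, n}: 1 true — at most one ✓
  (5) {w, n}: 0 true — none ✓
  (6) {q, n}: 1/2 true — not all ✓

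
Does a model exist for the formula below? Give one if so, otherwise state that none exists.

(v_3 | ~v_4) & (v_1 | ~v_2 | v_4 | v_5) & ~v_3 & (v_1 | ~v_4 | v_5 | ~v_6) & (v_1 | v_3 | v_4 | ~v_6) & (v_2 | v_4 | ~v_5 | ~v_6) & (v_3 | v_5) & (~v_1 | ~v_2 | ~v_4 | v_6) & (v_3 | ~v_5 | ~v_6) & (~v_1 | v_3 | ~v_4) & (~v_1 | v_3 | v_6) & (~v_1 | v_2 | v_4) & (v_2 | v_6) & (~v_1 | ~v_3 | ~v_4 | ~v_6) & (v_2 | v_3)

v_1 = False, v_2 = True, v_3 = False, v_4 = False, v_5 = True, v_6 = False

Unit clause (~v_3) forces v_3 = False.
In (v_3 | v_5) only v_5 is left, so v_5 = True.
In (v_3 | ~v_5 | ~v_6) only ~v_6 is left, so v_6 = False.
In (~v_1 | v_3 | v_6) only ~v_1 is left, so v_1 = False.
In (v_2 | v_6) only v_2 is left, so v_2 = True.
In (v_3 | ~v_4) only ~v_4 is left, so v_4 = False.
All clauses satisfied.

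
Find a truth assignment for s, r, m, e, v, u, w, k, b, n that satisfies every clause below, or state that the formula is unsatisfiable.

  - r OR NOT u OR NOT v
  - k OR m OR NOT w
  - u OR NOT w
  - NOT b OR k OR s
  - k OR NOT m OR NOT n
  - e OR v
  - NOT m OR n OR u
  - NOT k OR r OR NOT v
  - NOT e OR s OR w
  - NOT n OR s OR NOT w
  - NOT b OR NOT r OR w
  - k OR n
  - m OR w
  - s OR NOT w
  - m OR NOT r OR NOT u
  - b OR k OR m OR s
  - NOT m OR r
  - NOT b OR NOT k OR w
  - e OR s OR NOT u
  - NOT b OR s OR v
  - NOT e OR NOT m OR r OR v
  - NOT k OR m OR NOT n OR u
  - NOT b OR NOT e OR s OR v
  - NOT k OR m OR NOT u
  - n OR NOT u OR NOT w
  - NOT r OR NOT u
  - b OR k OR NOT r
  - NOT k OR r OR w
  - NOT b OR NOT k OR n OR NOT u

Set s = True.
Try r = False:
  (NOT m OR r) forces m = False.
  (m OR w) forces w = True.
  (k OR m OR NOT w) forces k = True.
  (u OR NOT w) forces u = True.
  clause (NOT k OR m OR NOT u) is falsified — backtrack.
So r = True.
  then (NOT r OR NOT u) forces u = False.
  then (u OR NOT w) forces w = False.
  then (NOT b OR NOT r OR w) forces b = False.
  then (m OR w) forces m = True.
  then (b OR k OR NOT r) forces k = True.
  then (NOT m OR n OR u) forces n = True.
Set e = False.
  then (e OR v) forces v = True.
All clauses satisfied.

s=T, r=T, m=T, e=F, v=T, u=F, w=F, k=T, b=F, n=T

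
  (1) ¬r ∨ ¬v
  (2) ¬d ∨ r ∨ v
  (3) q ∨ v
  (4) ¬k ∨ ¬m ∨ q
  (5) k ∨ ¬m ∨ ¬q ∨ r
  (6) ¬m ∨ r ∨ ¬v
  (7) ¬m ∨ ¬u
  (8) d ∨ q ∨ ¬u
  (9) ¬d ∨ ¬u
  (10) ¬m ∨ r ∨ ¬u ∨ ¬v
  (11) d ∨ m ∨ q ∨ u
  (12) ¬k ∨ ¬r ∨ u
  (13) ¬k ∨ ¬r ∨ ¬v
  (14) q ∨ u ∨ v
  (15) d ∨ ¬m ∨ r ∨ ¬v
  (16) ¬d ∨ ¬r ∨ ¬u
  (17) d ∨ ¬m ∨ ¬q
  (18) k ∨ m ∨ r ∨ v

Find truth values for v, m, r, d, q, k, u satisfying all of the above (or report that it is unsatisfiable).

v = False; m = False; r = True; d = True; q = True; k = False; u = False

Set v = False.
  then (q ∨ v) forces q = True.
Set m = False.
Set r = True.
Set d = True.
  then (¬d ∨ ¬u) forces u = False.
  then (¬k ∨ ¬r ∨ u) forces k = False.
All clauses satisfied.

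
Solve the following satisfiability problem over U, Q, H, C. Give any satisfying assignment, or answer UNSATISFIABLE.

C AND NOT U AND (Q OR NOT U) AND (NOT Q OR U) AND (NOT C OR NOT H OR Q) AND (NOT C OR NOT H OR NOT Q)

U: False, Q: False, H: False, C: True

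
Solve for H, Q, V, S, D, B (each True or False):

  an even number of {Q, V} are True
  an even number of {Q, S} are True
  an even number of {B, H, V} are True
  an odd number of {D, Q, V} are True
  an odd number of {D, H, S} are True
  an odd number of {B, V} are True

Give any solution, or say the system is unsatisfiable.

H: True; Q: True; V: True; S: True; D: True; B: False

{Q, V}: 2 true → even ✓
{Q, S}: 2 true → even ✓
{B, H, V}: 2 true → even ✓
{D, Q, V}: 3 true → odd ✓
{D, H, S}: 3 true → odd ✓
{B, V}: 1 true → odd ✓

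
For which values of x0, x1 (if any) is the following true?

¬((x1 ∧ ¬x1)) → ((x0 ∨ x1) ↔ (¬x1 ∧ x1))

x0: False, x1: False

  ¬((x1 ∧ ¬x1)) → ((x0 ∨ x1) ↔ (¬x1 ∧ x1)) = True
    ¬((x1 ∧ ¬x1)) = True
      x1 ∧ ¬x1 = False
        ¬x1 = True
    (x0 ∨ x1) ↔ (¬x1 ∧ x1) = True
      x0 ∨ x1 = False
      ¬x1 ∧ x1 = False
        ¬x1 = True
The formula evaluates to True.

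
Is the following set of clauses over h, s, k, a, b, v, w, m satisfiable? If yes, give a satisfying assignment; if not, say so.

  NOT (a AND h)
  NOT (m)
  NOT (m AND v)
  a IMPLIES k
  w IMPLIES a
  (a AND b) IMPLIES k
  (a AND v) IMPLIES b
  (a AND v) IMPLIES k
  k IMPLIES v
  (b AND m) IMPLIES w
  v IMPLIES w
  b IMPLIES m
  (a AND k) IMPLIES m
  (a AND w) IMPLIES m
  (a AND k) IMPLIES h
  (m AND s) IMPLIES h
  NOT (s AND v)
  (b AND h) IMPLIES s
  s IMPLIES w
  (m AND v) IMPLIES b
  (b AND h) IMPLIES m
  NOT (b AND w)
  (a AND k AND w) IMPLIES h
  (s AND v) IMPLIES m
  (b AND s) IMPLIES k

Unit clause (NOT m) forces m = False.
In (NOT b OR m) only NOT b is left, so b = False.
Set h = False.
Try s = True:
  (NOT s OR w) forces w = True.
  (a OR NOT w) forces a = True.
  clause (NOT a OR m OR NOT w) is falsified — backtrack.
So s = False.
Set k = False.
  then (NOT a OR k) forces a = False.
  then (a OR NOT w) forces w = False.
  then (NOT v OR w) forces v = False.
All clauses satisfied.

h: False; s: False; k: False; a: False; b: False; v: False; w: False; m: False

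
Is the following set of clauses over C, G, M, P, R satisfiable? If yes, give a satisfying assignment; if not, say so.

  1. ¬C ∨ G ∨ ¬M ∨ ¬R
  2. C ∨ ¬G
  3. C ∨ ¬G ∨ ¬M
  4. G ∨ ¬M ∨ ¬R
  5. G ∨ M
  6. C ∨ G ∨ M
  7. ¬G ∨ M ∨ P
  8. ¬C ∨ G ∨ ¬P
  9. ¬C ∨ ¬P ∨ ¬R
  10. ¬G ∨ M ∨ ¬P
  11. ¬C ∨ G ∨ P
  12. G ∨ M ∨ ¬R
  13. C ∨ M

Set C = False.
  then (C ∨ ¬G) forces G = False.
  then (G ∨ M) forces M = True.
  then (G ∨ ¬M ∨ ¬R) forces R = False.
Set P = True.
All clauses satisfied.

C=F, G=F, M=T, P=T, R=F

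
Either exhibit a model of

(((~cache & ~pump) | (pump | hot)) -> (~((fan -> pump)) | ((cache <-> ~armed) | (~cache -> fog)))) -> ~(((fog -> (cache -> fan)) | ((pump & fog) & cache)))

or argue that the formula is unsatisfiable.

cache = False; hot = True; pump = True; fog = False; fan = False; armed = False

  (((~cache & ~pump) | (pump | hot)) -> (~((fan -> pump)) | ((cache <-> ~armed) | (~cache -> fog)))) -> ~(((fog -> (cache -> fan)) | ((pump & fog) & cache))) = True
    ((~cache & ~pump) | (pump | hot)) -> (~((fan -> pump)) | ((cache <-> ~armed) | (~cache -> fog))) = False
      (~cache & ~pump) | (pump | hot) = True
        ~cache & ~pump = False
          ~cache = True
          ~pump = False
        pump | hot = True
      ~((fan -> pump)) | ((cache <-> ~armed) | (~cache -> fog)) = False
        ~((fan -> pump)) = False
          fan -> pump = True
        (cache <-> ~armed) | (~cache -> fog) = False
          cache <-> ~armed = False
            ~armed = True
          ~cache -> fog = False
            ~cache = True
    ~(((fog -> (cache -> fan)) | ((pump & fog) & cache))) = False
      (fog -> (cache -> fan)) | ((pump & fog) & cache) = True
        fog -> (cache -> fan) = True
          cache -> fan = True
        (pump & fog) & cache = False
          pump & fog = False
The formula evaluates to True.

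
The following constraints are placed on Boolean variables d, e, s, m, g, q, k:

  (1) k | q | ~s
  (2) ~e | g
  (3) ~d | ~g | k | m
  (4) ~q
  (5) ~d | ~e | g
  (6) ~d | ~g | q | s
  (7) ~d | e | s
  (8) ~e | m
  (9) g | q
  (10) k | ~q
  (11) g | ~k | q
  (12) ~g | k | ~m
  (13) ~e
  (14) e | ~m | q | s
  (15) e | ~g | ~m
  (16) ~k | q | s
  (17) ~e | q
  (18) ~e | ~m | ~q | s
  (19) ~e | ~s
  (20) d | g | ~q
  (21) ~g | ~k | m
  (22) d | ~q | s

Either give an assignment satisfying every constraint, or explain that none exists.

d = False; e = False; s = False; m = False; g = True; q = False; k = False

Unit clause (~q) forces q = False.
In (g | q) only g is left, so g = True.
Unit clause (~e) forces e = False.
In (e | ~g | ~m) only ~m is left, so m = False.
In (~g | ~k | m) only ~k is left, so k = False.
In (k | q | ~s) only ~s is left, so s = False.
In (~d | ~g | k | m) only ~d is left, so d = False.
All clauses satisfied.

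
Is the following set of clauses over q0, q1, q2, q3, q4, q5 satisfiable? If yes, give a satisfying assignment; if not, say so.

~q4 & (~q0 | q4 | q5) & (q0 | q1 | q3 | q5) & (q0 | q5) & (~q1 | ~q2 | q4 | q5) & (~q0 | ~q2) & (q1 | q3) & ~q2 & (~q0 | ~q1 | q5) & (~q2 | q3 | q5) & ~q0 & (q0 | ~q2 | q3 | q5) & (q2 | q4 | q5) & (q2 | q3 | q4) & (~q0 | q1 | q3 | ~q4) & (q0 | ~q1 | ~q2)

Unit clause (~q4) forces q4 = False.
Unit clause (~q2) forces q2 = False.
Unit clause (~q0) forces q0 = False.
In (q2 | q4 | q5) only q5 is left, so q5 = True.
In (q2 | q3 | q4) only q3 is left, so q3 = True.
Set q1 = False.
All clauses satisfied.

q0=F; q1=F; q2=F; q3=T; q4=F; q5=T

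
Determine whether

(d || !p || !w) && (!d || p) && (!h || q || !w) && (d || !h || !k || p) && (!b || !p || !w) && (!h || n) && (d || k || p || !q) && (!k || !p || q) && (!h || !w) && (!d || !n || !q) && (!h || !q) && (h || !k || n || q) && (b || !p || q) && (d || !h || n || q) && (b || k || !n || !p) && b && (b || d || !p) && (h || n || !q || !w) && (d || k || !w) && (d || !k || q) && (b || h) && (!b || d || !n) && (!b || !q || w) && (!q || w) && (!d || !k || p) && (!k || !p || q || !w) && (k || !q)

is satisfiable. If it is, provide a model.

p = True; d = True; n = True; k = False; b = True; q = False; h = True; w = False

Unit clause (b) forces b = True.
Set p = True.
  then (!b || !p || !w) forces w = False.
  then (!b || !q || w) forces q = False.
  then (!k || !p || q) forces k = False.
Set d = True.
Set n = True.
Set h = True.
All clauses satisfied.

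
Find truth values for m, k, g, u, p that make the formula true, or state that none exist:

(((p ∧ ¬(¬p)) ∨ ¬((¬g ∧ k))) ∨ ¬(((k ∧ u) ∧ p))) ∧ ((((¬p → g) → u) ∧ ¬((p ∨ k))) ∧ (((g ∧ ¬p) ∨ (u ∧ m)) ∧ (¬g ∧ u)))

m = True, k = False, g = False, u = True, p = False

  ((p ∧ ¬(¬p)) ∨ ¬((¬g ∧ k))) ∨ ¬(((k ∧ u) ∧ p)) = True
    (p ∧ ¬(¬p)) ∨ ¬((¬g ∧ k)) = True
      p ∧ ¬(¬p) = False
        ¬(¬p) = False
          ¬p = True
      ¬((¬g ∧ k)) = True
        ¬g ∧ k = False
          ¬g = True
    ¬(((k ∧ u) ∧ p)) = True
      (k ∧ u) ∧ p = False
        k ∧ u = False
  (((¬p → g) → u) ∧ ¬((p ∨ k))) ∧ (((g ∧ ¬p) ∨ (u ∧ m)) ∧ (¬g ∧ u)) = True
    ((¬p → g) → u) ∧ ¬((p ∨ k)) = True
      (¬p → g) → u = True
        ¬p → g = False
          ¬p = True
      ¬((p ∨ k)) = True
        p ∨ k = False
    ((g ∧ ¬p) ∨ (u ∧ m)) ∧ (¬g ∧ u) = True
      (g ∧ ¬p) ∨ (u ∧ m) = True
        g ∧ ¬p = False
          ¬p = True
        u ∧ m = True
      ¬g ∧ u = True
        ¬g = True
Both conjuncts True, so the formula holds.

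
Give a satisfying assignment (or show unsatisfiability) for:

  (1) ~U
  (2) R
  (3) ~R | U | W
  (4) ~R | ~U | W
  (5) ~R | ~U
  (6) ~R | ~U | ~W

Unit clause (~U) forces U = False.
Unit clause (R) forces R = True.
In (~R | U | W) only W is left, so W = True.
Check each clause:
  (~U): ~U holds.
  (R): R holds.
  (~R | U | W): W holds.
  (~R | ~U | W): ~U holds.
  (~R | ~U): ~U holds.
  (~R | ~U | ~W): ~U holds.
All clauses satisfied.

U=F, W=T, R=T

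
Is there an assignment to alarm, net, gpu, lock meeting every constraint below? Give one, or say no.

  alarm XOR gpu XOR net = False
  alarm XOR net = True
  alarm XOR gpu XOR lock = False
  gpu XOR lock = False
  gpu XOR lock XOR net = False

Adding constraints 2, 3, 5 mod 2: every variable appears an even number of times on the left, so the left side is 0.
But the right sides sum to 1 (mod 2). 0 ≠ 1 — the system is inconsistent.

UNSATISFIABLE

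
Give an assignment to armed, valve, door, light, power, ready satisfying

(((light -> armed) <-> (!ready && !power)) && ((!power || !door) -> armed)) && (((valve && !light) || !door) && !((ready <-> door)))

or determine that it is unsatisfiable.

armed = True, valve = True, door = True, light = False, power = False, ready = False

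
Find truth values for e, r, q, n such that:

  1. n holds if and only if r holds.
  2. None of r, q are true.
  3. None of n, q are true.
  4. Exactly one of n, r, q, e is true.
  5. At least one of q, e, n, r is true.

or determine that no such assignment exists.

e = True, r = False, q = False, n = False

  (1) n=F, r=F — same ✓
  (2) {r, q}: 0 true — none ✓
  (3) {n, q}: 0 true — none ✓
  (4) {n, r, q, e}: 1 true — exactly one ✓
  (5) {q, e, n, r}: 1 true — at least one ✓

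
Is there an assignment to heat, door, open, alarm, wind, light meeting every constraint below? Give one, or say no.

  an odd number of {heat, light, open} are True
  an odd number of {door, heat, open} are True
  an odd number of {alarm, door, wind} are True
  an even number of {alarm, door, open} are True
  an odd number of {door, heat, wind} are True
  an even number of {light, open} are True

Unsatisfiable — no assignment works.

Adding constraints 2, 3, 4, 5 mod 2: every variable appears an even number of times on the left, so the left side is 0.
But the right sides sum to 1 (mod 2). 0 ≠ 1 — the system is inconsistent.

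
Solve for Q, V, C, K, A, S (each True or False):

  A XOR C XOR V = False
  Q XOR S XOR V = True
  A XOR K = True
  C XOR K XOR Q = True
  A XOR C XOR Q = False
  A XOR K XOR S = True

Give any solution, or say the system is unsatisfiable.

Adding constraints 1, 2, 4, 6 mod 2: every variable appears an even number of times on the left, so the left side is 0.
But the right sides sum to 1 (mod 2). 0 ≠ 1 — the system is inconsistent.

No satisfying assignment exists.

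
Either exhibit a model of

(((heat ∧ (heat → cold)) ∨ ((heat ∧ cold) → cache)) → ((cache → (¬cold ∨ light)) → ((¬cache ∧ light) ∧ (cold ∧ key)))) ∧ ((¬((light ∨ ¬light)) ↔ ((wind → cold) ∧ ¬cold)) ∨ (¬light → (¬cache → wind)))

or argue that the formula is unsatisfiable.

light=F, key=F, wind=T, cache=T, cold=T, heat=T

  ((heat ∧ (heat → cold)) ∨ ((heat ∧ cold) → cache)) → ((cache → (¬cold ∨ light)) → ((¬cache ∧ light) ∧ (cold ∧ key))) = True
    (heat ∧ (heat → cold)) ∨ ((heat ∧ cold) → cache) = True
      heat ∧ (heat → cold) = True
        heat → cold = True
      (heat ∧ cold) → cache = True
        heat ∧ cold = True
    (cache → (¬cold ∨ light)) → ((¬cache ∧ light) ∧ (cold ∧ key)) = True
      cache → (¬cold ∨ light) = False
        ¬cold ∨ light = False
          ¬cold = False
      (¬cache ∧ light) ∧ (cold ∧ key) = False
        ¬cache ∧ light = False
          ¬cache = False
        cold ∧ key = False
  (¬((light ∨ ¬light)) ↔ ((wind → cold) ∧ ¬cold)) ∨ (¬light → (¬cache → wind)) = True
    ¬((light ∨ ¬light)) ↔ ((wind → cold) ∧ ¬cold) = True
      ¬((light ∨ ¬light)) = False
        light ∨ ¬light = True
          ¬light = True
      (wind → cold) ∧ ¬cold = False
        wind → cold = True
        ¬cold = False
    ¬light → (¬cache → wind) = True
      ¬light = True
      ¬cache → wind = True
        ¬cache = False
Both conjuncts True, so the formula holds.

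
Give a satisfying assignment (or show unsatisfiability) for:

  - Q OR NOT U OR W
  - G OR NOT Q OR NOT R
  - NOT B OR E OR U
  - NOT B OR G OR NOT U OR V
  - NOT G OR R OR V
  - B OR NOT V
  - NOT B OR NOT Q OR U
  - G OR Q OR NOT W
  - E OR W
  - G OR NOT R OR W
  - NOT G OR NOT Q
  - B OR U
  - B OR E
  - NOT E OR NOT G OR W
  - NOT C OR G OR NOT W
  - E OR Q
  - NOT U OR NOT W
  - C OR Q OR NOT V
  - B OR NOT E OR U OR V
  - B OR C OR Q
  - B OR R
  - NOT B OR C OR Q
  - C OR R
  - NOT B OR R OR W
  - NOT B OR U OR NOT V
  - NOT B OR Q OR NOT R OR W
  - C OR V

Set B = True.
Set V = False.
  then (C OR V) forces C = True.
Set W = True.
  then (NOT C OR G OR NOT W) forces G = True.
  then (NOT U OR NOT W) forces U = False.
  then (NOT B OR E OR U) forces E = True.
  then (NOT G OR R OR V) forces R = True.
  then (NOT B OR NOT Q OR U) forces Q = False.
All clauses satisfied.

B=T, V=F, W=T, E=T, G=T, R=T, C=T, Q=F, U=F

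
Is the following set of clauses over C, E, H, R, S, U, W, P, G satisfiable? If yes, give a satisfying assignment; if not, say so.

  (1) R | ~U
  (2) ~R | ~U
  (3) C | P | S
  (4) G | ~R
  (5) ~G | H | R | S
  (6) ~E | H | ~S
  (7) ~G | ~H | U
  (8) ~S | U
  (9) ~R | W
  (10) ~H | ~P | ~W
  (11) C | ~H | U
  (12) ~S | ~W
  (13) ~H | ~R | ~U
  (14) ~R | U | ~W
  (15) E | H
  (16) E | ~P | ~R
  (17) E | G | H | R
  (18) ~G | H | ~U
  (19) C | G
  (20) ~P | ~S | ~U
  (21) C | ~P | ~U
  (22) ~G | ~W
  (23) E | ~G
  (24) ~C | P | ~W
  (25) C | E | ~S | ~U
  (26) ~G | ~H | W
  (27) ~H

C = True, E = True, H = False, R = False, S = False, U = False, W = False, P = False, G = False

Unit clause (~H) forces H = False.
In (E | H) only E is left, so E = True.
In (~E | H | ~S) only ~S is left, so S = False.
Set C = True.
Try R = True:
  (~R | ~U) forces U = False.
  (G | ~R) forces G = True.
  (~R | W) forces W = True.
  clause (~R | U | ~W) is falsified — backtrack.
So R = False.
  then (R | ~U) forces U = False.
  then (~G | H | R | S) forces G = False.
Set W = False.
Set P = False.
All clauses satisfied.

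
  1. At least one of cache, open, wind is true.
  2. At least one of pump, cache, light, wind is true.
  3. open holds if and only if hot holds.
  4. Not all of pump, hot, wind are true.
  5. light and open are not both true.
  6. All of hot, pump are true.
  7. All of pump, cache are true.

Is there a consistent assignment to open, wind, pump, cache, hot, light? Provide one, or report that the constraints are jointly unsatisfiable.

open=T, wind=F, pump=T, cache=T, hot=T, light=F

  (1) {cache, open, wind}: 2 true — at least one ✓
  (2) {pump, cache, light, wind}: 2 true — at least one ✓
  (3) open=T, hot=T — same ✓
  (4) {pump, hot, wind}: 2/3 true — not all ✓
  (5) light=F, open=T — not both ✓
  (6) {hot, pump}: all 2 true ✓
  (7) {pump, cache}: all 2 true ✓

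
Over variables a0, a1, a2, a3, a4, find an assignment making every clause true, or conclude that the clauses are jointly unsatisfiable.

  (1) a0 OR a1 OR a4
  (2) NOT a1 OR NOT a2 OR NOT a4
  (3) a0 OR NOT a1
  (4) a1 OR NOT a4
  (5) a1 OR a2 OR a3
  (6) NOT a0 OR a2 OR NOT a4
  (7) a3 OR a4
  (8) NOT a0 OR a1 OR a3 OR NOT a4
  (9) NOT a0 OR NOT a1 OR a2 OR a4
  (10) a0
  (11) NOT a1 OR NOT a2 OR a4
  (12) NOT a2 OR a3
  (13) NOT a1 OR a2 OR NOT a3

a0: True; a1: False; a2: True; a3: True; a4: False

Unit clause (a0) forces a0 = True.
Set a1 = False.
  then (a1 OR NOT a4) forces a4 = False.
  then (a3 OR a4) forces a3 = True.
Set a2 = True.
All clauses satisfied.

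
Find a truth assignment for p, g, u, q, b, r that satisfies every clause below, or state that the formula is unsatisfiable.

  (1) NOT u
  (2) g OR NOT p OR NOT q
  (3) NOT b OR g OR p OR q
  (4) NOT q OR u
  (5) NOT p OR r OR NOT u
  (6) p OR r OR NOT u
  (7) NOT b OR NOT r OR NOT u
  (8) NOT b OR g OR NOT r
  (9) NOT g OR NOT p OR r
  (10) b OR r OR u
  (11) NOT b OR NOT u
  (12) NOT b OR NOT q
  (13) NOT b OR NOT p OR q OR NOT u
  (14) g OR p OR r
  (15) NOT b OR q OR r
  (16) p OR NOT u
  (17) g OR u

p = False; g = True; u = False; q = False; b = False; r = True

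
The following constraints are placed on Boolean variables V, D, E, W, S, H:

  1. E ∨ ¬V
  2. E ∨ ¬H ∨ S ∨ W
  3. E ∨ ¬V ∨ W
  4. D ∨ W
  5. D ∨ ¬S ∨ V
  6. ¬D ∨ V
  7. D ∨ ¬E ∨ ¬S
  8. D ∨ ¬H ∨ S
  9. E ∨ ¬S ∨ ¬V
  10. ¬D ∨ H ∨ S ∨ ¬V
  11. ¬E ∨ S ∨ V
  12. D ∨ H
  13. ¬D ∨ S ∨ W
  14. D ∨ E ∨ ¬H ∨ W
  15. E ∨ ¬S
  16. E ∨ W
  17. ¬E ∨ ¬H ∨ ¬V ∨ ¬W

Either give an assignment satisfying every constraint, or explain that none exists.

Try V = False:
  (¬D ∨ V) forces D = False.
  (D ∨ W) forces W = True.
  (D ∨ ¬S ∨ V) forces S = False.
  (D ∨ ¬H ∨ S) forces H = False.
  clause (D ∨ H) is falsified — backtrack.
So V = True.
  then (E ∨ ¬V) forces E = True.
Set D = True.
Set W = False.
  then (¬D ∨ S ∨ W) forces S = True.
Set H = False.
All clauses satisfied.

V = True, D = True, E = True, W = False, S = True, H = False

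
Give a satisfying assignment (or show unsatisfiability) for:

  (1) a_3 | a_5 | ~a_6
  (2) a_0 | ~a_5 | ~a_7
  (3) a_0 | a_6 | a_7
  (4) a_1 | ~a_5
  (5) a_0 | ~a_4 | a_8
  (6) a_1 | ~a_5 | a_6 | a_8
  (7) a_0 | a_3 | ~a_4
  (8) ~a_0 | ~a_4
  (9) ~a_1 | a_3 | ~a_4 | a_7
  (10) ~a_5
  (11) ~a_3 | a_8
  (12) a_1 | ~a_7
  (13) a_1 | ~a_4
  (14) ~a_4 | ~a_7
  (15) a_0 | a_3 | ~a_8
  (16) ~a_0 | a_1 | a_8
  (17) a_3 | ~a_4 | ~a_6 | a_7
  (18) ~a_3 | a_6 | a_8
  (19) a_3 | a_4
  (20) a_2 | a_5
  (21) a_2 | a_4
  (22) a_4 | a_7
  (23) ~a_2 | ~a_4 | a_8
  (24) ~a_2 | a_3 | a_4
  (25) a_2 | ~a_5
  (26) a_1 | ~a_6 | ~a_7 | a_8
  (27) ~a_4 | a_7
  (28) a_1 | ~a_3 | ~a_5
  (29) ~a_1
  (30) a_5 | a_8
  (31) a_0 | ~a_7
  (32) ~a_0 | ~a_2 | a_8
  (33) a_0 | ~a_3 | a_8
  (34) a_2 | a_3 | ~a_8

Case a_1 = True:
  Clause (~a_1) is falsified — contradiction.
Case a_1 = False:
  (a_1 | ~a_5) forces a_5 = False.
  (a_1 | ~a_7) forces a_7 = False.
  (a_1 | ~a_4) forces a_4 = False.
  Clause (a_4 | a_7) is falsified — contradiction.
Both cases fail, so the formula is unsatisfiable.

No satisfying assignment exists.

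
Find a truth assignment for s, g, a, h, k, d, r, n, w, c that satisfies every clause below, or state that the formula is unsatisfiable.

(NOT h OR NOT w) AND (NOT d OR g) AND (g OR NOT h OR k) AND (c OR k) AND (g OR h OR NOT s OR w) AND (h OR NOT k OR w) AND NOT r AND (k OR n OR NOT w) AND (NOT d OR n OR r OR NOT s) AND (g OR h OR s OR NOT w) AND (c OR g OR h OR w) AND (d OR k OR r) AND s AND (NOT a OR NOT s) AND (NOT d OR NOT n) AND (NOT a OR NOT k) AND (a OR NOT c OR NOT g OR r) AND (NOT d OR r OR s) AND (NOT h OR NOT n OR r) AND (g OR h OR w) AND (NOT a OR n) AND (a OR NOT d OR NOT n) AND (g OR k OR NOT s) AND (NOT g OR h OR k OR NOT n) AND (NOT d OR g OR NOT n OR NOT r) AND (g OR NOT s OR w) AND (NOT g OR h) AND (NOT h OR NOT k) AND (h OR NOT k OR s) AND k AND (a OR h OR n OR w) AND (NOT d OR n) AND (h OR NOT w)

Case s = True:
  (NOT r) forces r = False.
  (NOT a OR NOT s) forces a = False.
  (k) forces k = True.
  (NOT h OR NOT k) forces h = False.
  (h OR NOT k OR w) forces w = True.
  Clause (h OR NOT w) is falsified — contradiction.
Case s = False:
  Clause (s) is falsified — contradiction.
Both cases fail, so the formula is unsatisfiable.

UNSATISFIABLE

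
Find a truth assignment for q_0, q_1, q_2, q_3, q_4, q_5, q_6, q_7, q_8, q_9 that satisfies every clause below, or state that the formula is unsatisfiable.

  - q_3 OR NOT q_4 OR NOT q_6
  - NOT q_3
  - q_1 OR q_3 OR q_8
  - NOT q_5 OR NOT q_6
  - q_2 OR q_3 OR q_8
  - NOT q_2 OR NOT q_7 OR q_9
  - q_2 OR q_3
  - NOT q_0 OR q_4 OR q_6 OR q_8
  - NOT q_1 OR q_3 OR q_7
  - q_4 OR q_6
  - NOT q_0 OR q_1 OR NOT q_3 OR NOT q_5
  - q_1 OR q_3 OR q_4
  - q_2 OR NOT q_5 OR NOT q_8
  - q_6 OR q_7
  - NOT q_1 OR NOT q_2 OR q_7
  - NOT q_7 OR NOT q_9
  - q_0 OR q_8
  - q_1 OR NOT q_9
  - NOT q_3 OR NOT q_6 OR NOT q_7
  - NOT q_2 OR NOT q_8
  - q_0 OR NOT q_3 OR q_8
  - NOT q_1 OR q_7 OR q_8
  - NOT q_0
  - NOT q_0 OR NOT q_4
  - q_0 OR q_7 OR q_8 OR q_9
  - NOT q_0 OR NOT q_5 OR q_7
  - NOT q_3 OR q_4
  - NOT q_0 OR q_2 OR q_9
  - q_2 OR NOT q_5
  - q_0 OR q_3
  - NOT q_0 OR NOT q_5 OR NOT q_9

Case q_0 = True:
  Clause (NOT q_0) is falsified — contradiction.
Case q_0 = False:
  (NOT q_3) forces q_3 = False.
  Clause (q_0 OR q_3) is falsified — contradiction.
Both cases fail, so the formula is unsatisfiable.

UNSATISFIABLE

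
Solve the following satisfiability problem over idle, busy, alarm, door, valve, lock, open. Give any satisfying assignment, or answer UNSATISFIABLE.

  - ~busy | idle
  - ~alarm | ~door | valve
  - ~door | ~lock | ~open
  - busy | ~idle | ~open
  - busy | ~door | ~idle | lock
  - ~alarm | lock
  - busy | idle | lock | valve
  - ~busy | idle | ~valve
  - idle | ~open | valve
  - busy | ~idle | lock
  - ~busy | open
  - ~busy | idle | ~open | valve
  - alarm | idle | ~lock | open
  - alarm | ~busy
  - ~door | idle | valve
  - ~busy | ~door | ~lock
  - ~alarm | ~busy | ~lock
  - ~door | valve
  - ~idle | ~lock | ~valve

idle = True; busy = False; alarm = False; door = False; valve = False; lock = True; open = False

Set idle = True.
Try busy = True:
  (~busy | open) forces open = True.
  (alarm | ~busy) forces alarm = True.
  (~alarm | lock) forces lock = True.
  clause (~alarm | ~busy | ~lock) is falsified — backtrack.
So busy = False.
  then (busy | ~idle | ~open) forces open = False.
  then (busy | ~idle | lock) forces lock = True.
  then (~idle | ~lock | ~valve) forces valve = False.
  then (~door | valve) forces door = False.
Set alarm = False.
All clauses satisfied.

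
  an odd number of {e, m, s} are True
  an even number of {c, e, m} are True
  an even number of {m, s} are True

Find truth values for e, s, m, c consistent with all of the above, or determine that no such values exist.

e = True; s = True; m = True; c = False

{e, m, s}: 3 true → odd ✓
{c, e, m}: 2 true → even ✓
{m, s}: 2 true → even ✓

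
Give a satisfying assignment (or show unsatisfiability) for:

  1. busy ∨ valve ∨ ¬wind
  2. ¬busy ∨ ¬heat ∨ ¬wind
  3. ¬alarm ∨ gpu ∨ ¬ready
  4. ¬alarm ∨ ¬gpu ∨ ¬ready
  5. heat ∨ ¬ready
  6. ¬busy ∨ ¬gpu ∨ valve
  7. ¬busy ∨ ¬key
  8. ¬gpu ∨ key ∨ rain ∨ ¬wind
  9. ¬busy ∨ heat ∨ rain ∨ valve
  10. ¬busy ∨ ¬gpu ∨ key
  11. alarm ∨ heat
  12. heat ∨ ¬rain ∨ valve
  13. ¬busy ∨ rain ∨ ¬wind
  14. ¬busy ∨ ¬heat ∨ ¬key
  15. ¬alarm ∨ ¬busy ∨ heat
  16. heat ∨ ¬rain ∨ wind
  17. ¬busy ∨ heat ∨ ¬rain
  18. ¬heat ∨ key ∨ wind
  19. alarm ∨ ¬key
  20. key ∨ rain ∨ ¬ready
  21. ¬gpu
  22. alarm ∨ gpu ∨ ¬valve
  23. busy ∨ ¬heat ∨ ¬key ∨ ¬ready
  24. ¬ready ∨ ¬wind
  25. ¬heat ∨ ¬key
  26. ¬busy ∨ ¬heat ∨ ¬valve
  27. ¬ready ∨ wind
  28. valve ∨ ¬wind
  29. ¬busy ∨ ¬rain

Unit clause (¬gpu) forces gpu = False.
Set rain = True.
  then (¬busy ∨ ¬rain) forces busy = False.
Set heat = True.
  then (¬heat ∨ ¬key) forces key = False.
  then (¬heat ∨ key ∨ wind) forces wind = True.
  then (¬ready ∨ ¬wind) forces ready = False.
  then (valve ∨ ¬wind) forces valve = True.
  then (alarm ∨ gpu ∨ ¬valve) forces alarm = True.
All clauses satisfied.

rain: True; heat: True; wind: True; gpu: False; ready: False; busy: False; alarm: True; key: False; valve: True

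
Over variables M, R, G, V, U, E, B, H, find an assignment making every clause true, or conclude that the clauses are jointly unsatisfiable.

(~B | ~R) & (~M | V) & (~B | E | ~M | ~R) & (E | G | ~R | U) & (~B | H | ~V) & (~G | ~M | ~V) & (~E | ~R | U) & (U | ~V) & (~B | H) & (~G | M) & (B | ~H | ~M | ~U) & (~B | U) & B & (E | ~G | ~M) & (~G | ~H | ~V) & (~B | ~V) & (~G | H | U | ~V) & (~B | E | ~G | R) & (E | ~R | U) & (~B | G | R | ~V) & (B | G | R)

Unit clause (B) forces B = True.
In (~B | ~V) only ~V is left, so V = False.
In (~B | ~R) only ~R is left, so R = False.
In (~M | V) only ~M is left, so M = False.
In (~B | H) only H is left, so H = True.
In (~G | M) only ~G is left, so G = False.
In (~B | U) only U is left, so U = True.
Set E = True.
All clauses satisfied.

M = False; R = False; G = False; V = False; U = True; E = True; B = True; H = True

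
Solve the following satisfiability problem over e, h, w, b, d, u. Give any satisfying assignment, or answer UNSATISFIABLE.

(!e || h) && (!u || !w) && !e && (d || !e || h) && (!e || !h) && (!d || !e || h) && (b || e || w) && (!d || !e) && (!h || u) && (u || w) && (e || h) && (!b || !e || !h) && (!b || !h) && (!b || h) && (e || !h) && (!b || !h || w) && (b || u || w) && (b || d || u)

Case e = True:
  Clause (!e) is falsified — contradiction.
Case e = False:
  (e || h) forces h = True.
  Clause (e || !h) is falsified — contradiction.
Both cases fail, so the formula is unsatisfiable.

Unsatisfiable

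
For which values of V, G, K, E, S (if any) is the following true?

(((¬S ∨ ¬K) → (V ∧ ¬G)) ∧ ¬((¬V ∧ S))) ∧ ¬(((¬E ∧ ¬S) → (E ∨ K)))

V=T, G=F, K=F, E=F, S=F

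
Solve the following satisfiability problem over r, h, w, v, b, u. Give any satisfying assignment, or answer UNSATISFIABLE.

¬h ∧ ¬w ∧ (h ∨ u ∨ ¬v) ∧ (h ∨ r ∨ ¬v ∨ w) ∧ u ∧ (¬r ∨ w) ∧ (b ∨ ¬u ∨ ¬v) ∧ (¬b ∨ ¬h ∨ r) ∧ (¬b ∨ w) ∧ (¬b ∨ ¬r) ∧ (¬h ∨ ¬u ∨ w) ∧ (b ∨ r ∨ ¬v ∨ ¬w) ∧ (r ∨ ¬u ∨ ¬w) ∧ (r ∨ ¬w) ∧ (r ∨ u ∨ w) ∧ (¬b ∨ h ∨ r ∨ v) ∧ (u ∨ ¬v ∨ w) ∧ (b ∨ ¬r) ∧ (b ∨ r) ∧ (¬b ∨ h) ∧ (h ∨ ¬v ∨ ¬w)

Unsatisfiable

Case h = True:
  Clause (¬h) is falsified — contradiction.
Case h = False:
  (¬w) forces w = False.
  (u) forces u = True.
  (¬r ∨ w) forces r = False.
  (h ∨ r ∨ ¬v ∨ w) forces v = False.
  (¬b ∨ w) forces b = False.
  Clause (b ∨ r) is falsified — contradiction.
Both cases fail, so the formula is unsatisfiable.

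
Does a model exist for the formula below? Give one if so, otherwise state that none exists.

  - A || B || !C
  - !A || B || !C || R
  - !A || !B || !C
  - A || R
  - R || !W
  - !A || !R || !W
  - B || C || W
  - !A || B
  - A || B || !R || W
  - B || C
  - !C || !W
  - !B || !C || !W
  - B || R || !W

C = True, A = False, W = False, R = True, B = True

Set C = True.
  then (!C || !W) forces W = False.
Try A = True:
  (!A || !B || !C) forces B = False.
  clause (!A || B) is falsified — backtrack.
So A = False.
  then (A || B || !C) forces B = True.
  then (A || R) forces R = True.
All clauses satisfied.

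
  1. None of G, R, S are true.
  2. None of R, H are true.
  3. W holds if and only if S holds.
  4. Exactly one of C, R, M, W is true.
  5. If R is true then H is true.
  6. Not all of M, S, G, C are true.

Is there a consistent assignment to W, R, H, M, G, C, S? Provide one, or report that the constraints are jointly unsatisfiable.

W = False, R = False, H = False, M = True, G = False, C = False, S = False

  (1) {G, R, S}: 0 true — none ✓
  (2) {R, H}: 0 true — none ✓
  (3) W=F, S=F — same ✓
  (4) {C, R, M, W}: 1 true — exactly one ✓
  (5) R=F ⇒ H: vacuous ✓
  (6) {M, S, G, C}: 1/4 true — not all ✓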